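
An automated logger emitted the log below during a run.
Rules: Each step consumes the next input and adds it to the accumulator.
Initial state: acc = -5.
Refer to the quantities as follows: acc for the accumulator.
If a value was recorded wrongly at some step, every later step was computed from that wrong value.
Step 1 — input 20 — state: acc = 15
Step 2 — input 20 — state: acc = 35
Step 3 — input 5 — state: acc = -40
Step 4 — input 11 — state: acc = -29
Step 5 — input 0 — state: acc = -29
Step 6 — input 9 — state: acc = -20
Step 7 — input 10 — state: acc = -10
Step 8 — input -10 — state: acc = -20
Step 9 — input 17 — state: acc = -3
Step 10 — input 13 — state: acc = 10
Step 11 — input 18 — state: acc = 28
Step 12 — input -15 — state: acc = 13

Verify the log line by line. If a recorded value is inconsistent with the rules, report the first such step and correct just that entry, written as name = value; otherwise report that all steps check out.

step 3, acc = 40

Step 1: acc = -5 + 20 = 15 — exactly as logged.
Step 2: acc = 15 + 20 = 35 — matches.
Step 3: acc = 35 + 5 = 40 — the log disagrees here.
Conclusion: step 3 carries the first error; the entry should be acc = 40.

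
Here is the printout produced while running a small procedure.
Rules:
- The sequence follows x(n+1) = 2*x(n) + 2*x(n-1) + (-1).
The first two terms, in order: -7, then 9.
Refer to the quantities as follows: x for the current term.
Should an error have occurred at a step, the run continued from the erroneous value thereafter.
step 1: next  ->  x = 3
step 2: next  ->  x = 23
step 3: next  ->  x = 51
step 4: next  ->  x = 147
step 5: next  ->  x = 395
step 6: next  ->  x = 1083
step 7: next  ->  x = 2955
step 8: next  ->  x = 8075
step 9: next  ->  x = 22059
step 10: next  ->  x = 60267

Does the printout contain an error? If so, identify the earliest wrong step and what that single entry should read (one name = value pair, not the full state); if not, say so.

no error

Step 1: x = 2*(9) + (2)*(-7) + (-1) = 3 — matches.
Step 2: x = 2*(3) + (2)*(9) + (-1) = 23 — consistent with the printout.
Step 3: x = 2*(23) + (2)*(3) + (-1) = 51 — consistent with the printout.
Step 4: x = 2*(51) + (2)*(23) + (-1) = 147 — consistent with the printout.
Step 5: x = 2*(147) + (2)*(51) + (-1) = 395 — in agreement.
Step 6: x = 2*(395) + (2)*(147) + (-1) = 1083 — matches.
Step 7: x = 2*(1083) + (2)*(395) + (-1) = 2955 — no discrepancy.
Step 8: x = 2*(2955) + (2)*(1083) + (-1) = 8075 — same as recorded.
Step 9: x = 2*(8075) + (2)*(2955) + (-1) = 22059 — in agreement.
Step 10: x = 2*(22059) + (2)*(8075) + (-1) = 60267 — consistent with the printout.
Each recorded entry agrees with the recomputation.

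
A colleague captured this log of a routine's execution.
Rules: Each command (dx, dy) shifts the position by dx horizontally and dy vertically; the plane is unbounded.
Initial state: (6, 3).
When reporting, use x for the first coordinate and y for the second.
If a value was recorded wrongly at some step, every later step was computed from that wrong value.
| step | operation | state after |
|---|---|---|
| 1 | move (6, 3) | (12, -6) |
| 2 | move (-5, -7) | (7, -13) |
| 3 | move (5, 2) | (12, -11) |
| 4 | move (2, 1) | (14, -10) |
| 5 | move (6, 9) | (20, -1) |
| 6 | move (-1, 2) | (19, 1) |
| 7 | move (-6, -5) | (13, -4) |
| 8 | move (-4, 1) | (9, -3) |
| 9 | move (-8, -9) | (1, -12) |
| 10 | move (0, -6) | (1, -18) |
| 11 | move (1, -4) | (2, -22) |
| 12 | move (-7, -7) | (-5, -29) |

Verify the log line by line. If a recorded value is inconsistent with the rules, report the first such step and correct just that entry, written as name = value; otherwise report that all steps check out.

step 1, y = 6

Recomputing the run from the initial state:
step 1: x = 12, y = 6
step 2: x = 7, y = -1
step 3: x = 12, y = 1
step 4: x = 14, y = 2
step 5: x = 20, y = 11
step 6: x = 19, y = 13
step 7: x = 13, y = 8
step 8: x = 9, y = 9
step 9: x = 1, y = 0
step 10: x = 1, y = -6
step 11: x = 2, y = -10
step 12: x = -5, y = -17
The first disagreement with the log is at step 1, where the value should be y = 6.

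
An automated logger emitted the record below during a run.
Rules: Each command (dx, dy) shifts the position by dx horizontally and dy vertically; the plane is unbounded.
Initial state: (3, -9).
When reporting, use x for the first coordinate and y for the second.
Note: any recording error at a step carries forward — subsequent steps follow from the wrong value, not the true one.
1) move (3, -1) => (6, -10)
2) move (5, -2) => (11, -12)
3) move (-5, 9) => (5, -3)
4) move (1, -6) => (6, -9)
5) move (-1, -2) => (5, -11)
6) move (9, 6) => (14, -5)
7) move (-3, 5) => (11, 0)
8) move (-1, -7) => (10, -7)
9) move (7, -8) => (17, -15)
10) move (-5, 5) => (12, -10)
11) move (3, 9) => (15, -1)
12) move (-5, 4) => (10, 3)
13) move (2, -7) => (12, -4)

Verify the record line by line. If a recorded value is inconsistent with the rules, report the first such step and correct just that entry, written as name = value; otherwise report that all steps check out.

step 3, x = 6

Step 1: x = 3 + (3) = 6, y = -9 + (-1) = -10 — checks out.
Step 2: x = 6 + (5) = 11, y = -10 + (-2) = -12 — same as recorded.
Step 3: x = 11 + (-5) = 6, y = -12 + (9) = -3 — the record disagrees here.
The earliest wrong entry is at step 3: it should read x = 6.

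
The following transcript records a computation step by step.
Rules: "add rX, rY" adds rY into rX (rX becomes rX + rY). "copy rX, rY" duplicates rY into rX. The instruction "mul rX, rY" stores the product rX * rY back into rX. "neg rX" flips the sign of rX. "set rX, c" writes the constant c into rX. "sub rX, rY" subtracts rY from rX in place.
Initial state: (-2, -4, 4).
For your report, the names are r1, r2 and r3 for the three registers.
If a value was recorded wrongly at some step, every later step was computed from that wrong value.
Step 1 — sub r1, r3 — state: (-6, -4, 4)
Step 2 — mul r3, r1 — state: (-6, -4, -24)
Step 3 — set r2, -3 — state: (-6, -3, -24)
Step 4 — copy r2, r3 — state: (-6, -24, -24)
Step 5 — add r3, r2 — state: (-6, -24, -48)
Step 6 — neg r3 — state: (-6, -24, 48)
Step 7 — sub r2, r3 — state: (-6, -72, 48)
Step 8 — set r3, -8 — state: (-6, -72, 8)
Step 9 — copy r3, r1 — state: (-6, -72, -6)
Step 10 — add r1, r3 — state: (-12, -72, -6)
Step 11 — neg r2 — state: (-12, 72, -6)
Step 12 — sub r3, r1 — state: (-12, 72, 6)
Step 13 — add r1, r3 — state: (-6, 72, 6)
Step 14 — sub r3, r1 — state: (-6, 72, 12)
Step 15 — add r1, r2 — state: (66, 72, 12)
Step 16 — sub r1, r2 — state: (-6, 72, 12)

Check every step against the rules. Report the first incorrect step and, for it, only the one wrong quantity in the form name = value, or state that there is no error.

step 8, r3 = -8

step 1: r1 = -2 - 4 = -6 -> same as recorded
step 2: r3 = 4 * -6 = -24 -> exactly as logged
step 3: r2 = -3 -> verified
step 4: r2 = -24 -> no discrepancy
step 5: r3 = -24 + -24 = -48 -> no discrepancy
step 6: r3 = -(-48) = 48 -> exactly as logged
step 7: r2 = -24 - 48 = -72 -> confirmed correct
step 8: r3 = -8 -> the transcript has a different value
That makes step 8 the first incorrect line — r3 = -8 is what it should show.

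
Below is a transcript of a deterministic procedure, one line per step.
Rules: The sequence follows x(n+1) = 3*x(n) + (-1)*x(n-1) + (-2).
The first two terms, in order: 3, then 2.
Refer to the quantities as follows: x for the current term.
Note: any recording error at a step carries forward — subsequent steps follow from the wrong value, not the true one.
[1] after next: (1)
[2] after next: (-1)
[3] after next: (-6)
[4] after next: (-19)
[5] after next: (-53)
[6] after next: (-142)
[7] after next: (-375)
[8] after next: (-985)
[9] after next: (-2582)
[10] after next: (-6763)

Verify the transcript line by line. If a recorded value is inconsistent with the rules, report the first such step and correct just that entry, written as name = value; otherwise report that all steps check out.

Recomputing the run from the initial state:
step 1: x = 1
step 2: x = -1
step 3: x = -6
step 4: x = -19
step 5: x = -53
step 6: x = -142
step 7: x = -375
step 8: x = -985
step 9: x = -2582
step 10: x = -6763
This matches the transcript at every step.

no error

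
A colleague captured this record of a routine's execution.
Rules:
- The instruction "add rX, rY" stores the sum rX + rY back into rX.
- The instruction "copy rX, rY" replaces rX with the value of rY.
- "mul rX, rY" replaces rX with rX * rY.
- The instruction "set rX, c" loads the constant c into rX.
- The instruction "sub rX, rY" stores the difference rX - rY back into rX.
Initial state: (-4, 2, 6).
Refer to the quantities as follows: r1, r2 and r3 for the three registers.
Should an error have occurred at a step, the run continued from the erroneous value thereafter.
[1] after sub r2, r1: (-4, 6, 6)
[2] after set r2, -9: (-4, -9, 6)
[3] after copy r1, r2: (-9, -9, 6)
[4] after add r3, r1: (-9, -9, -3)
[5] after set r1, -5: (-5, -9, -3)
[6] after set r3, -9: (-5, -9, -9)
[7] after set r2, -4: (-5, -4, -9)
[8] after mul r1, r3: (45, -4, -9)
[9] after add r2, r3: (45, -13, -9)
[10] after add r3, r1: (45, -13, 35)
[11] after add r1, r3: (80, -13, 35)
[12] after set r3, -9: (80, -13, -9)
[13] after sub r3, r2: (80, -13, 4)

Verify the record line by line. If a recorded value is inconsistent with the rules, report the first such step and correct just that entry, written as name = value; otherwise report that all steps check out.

step 10, r3 = 36

Step 1: r2 = 2 - -4 = 6 — exactly as logged.
Step 2: r2 = -9 — same as recorded.
Step 3: r1 = -9 — same as recorded.
Step 4: r3 = 6 + -9 = -3 — matches.
Step 5: r1 = -5 — consistent with the record.
Step 6: r3 = -9 — confirmed correct.
Step 7: r2 = -4 — verified.
Step 8: r1 = -5 * -9 = 45 — agrees with the record.
Step 9: r2 = -4 + -9 = -13 — no discrepancy.
Step 10: r3 = -9 + 45 = 36 — the record disagrees here.
The earliest wrong entry is at step 10: it should read r3 = 36.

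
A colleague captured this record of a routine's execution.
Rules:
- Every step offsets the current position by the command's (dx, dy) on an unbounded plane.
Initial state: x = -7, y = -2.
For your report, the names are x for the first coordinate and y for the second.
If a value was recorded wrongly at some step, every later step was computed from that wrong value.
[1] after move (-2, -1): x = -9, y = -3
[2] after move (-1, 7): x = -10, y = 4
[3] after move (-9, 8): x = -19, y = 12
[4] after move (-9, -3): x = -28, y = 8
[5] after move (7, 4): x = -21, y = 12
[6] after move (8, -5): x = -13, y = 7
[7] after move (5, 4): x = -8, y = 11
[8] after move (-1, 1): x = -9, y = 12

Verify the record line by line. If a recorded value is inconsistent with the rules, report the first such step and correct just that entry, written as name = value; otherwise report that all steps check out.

step 1: x = -7 + (-2) = -9, y = -2 + (-1) = -3 -> consistent with the record
step 2: x = -9 + (-1) = -10, y = -3 + (7) = 4 -> same as recorded
step 3: x = -10 + (-9) = -19, y = 4 + (8) = 12 -> confirmed correct
step 4: x = -19 + (-9) = -28, y = 12 + (-3) = 9 -> the record has a different value
First incorrect step: 4; the correct value is y = 9.

step 4, y = 9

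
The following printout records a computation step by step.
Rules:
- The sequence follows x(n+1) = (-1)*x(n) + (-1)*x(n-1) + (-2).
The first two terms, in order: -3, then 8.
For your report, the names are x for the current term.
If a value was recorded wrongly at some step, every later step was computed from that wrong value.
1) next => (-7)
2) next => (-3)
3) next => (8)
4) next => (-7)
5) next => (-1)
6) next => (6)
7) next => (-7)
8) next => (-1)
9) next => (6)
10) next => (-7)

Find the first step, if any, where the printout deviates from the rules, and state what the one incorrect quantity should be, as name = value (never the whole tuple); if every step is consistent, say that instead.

step 5, x = -3

Recomputing the run from the initial state:
step 1: x = -7
step 2: x = -3
step 3: x = 8
step 4: x = -7
step 5: x = -3
step 6: x = 8
step 7: x = -7
step 8: x = -3
step 9: x = 8
step 10: x = -7
The first disagreement with the printout is at step 5, where the value should be x = -3.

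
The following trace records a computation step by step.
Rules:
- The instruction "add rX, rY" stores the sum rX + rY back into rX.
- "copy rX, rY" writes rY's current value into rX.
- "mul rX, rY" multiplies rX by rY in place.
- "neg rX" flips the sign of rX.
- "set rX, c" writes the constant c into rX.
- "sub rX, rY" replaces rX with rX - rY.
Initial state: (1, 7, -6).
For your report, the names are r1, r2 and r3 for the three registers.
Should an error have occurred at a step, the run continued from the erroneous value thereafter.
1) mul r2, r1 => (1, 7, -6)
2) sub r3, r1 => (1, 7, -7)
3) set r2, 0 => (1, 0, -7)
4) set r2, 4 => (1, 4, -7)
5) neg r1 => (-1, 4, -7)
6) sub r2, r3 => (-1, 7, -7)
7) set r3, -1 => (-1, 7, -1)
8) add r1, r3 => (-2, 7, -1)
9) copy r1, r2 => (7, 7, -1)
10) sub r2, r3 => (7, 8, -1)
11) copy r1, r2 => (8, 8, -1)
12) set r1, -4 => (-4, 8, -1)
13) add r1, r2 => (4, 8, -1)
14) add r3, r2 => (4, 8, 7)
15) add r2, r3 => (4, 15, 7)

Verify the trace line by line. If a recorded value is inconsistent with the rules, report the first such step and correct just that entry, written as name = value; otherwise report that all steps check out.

1. r2 = 7 * 1 = 7 (same as recorded)
2. r3 = -6 - 1 = -7 (agrees with the trace)
3. r2 = 0 (matches)
4. r2 = 4 (exactly as logged)
5. r1 = -(1) = -1 (exactly as logged)
6. r2 = 4 - -7 = 11 (this is not what the trace shows)
The earliest wrong entry is at step 6: it should read r2 = 11.

step 6, r2 = 11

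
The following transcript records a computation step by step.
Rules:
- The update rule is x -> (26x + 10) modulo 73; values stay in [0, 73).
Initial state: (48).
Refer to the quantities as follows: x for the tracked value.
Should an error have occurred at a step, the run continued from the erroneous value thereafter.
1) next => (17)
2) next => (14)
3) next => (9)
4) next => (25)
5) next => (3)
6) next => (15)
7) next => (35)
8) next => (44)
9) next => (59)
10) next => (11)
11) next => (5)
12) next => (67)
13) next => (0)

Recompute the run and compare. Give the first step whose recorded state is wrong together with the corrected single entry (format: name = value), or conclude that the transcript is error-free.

step 11, x = 4

Recomputing the run from the initial state:
step 1: x = 17
step 2: x = 14
step 3: x = 9
step 4: x = 25
step 5: x = 3
step 6: x = 15
step 7: x = 35
step 8: x = 44
step 9: x = 59
step 10: x = 11
step 11: x = 4
step 12: x = 41
step 13: x = 54
The first disagreement with the transcript is at step 11, where the value should be x = 4.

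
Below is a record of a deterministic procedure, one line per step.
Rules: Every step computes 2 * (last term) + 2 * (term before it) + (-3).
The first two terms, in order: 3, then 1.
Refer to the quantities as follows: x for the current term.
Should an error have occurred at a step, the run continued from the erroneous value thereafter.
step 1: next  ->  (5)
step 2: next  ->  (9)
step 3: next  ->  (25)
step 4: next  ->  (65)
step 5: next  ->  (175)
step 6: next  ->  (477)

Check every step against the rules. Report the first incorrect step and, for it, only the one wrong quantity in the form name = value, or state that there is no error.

1. x = 2*(1) + (2)*(3) + (-3) = 5 (no discrepancy)
2. x = 2*(5) + (2)*(1) + (-3) = 9 (exactly as logged)
3. x = 2*(9) + (2)*(5) + (-3) = 25 (verified)
4. x = 2*(25) + (2)*(9) + (-3) = 65 (checks out)
5. x = 2*(65) + (2)*(25) + (-3) = 177 (not what was recorded)
The audit stops at step 5: the recorded entry is wrong and should be x = 177.

step 5, x = 177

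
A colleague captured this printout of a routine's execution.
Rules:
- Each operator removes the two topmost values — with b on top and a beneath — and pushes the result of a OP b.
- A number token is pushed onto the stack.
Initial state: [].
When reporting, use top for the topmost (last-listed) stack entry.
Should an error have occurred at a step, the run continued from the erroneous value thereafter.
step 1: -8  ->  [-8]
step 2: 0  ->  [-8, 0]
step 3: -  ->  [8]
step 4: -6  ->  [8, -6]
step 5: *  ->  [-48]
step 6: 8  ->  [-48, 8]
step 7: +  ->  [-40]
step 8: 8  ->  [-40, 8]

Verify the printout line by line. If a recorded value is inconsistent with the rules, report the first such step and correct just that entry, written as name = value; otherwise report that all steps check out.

step 3, top = -8

Recomputing the run from the initial state:
step 1: [-8]
step 2: [-8, 0]
step 3: [-8]
step 4: [-8, -6]
step 5: [48]
step 6: [48, 8]
step 7: [56]
step 8: [56, 8]
The first disagreement with the printout is at step 3, where the value should be top = -8.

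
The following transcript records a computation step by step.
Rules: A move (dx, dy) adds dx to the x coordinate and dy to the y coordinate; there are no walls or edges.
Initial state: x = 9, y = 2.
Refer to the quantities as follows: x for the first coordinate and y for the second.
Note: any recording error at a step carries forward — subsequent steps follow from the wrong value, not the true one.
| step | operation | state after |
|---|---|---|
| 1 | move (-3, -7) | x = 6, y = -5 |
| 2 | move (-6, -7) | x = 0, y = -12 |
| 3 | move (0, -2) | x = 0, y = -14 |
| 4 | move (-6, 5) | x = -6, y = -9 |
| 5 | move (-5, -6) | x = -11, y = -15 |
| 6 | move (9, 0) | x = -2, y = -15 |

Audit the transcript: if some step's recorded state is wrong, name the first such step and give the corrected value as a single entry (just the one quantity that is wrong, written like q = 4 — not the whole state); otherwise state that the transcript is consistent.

Recomputing the run from the initial state:
step 1: x = 6, y = -5
step 2: x = 0, y = -12
step 3: x = 0, y = -14
step 4: x = -6, y = -9
step 5: x = -11, y = -15
step 6: x = -2, y = -15
This matches the transcript at every step.

no error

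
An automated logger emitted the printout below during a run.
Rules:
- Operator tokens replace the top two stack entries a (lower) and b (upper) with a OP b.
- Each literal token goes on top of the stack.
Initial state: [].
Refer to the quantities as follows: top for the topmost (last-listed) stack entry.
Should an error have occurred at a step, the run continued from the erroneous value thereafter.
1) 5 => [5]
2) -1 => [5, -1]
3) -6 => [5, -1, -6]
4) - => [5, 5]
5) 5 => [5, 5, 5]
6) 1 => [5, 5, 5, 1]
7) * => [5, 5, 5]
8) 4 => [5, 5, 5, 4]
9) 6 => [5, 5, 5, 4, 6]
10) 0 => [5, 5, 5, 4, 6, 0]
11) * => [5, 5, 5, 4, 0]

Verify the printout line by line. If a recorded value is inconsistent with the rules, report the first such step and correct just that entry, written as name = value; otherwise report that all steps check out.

1. push 5: top = 5 (consistent with the printout)
2. push -1: top = -1 (agrees with the printout)
3. push -6: top = -6 (consistent with the printout)
4. -1 - -6 = 5 (checks out)
5. push 5: top = 5 (in agreement)
6. push 1: top = 1 (agrees with the printout)
7. 5 * 1 = 5 (checks out)
8. push 4: top = 4 (same as recorded)
9. push 6: top = 6 (in agreement)
10. push 0: top = 0 (exactly as logged)
11. 6 * 0 = 0 (no discrepancy)
All entries verified; no error found.

no error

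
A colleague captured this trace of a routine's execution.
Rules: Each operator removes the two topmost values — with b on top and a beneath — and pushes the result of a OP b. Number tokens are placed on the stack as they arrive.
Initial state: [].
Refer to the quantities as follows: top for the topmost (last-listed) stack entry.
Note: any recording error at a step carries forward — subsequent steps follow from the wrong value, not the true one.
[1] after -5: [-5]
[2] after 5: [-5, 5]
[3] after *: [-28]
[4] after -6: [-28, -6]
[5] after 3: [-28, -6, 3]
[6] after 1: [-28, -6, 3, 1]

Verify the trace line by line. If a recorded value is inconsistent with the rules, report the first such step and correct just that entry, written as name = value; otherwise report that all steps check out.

step 3, top = -25

1. push -5: top = -5 (matches)
2. push 5: top = 5 (agrees with the trace)
3. -5 * 5 = -25 (this is not what the trace shows)
First incorrect step: 3; the correct value is top = -25.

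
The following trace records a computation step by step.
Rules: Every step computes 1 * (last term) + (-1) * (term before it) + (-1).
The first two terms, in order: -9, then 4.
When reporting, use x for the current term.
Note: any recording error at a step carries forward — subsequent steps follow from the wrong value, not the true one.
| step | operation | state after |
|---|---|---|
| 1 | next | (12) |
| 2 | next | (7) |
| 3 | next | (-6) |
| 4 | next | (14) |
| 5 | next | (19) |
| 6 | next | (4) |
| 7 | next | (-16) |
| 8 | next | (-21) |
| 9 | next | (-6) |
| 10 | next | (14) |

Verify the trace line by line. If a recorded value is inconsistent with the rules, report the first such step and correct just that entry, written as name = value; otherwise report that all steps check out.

step 4, x = -14

Step 1: x = 1*(4) + (-1)*(-9) + (-1) = 12 — same as recorded.
Step 2: x = 1*(12) + (-1)*(4) + (-1) = 7 — same as recorded.
Step 3: x = 1*(7) + (-1)*(12) + (-1) = -6 — checks out.
Step 4: x = 1*(-6) + (-1)*(7) + (-1) = -14 — the recorded entry deviates here.
The audit stops at step 4: the recorded entry is wrong and should be x = -14.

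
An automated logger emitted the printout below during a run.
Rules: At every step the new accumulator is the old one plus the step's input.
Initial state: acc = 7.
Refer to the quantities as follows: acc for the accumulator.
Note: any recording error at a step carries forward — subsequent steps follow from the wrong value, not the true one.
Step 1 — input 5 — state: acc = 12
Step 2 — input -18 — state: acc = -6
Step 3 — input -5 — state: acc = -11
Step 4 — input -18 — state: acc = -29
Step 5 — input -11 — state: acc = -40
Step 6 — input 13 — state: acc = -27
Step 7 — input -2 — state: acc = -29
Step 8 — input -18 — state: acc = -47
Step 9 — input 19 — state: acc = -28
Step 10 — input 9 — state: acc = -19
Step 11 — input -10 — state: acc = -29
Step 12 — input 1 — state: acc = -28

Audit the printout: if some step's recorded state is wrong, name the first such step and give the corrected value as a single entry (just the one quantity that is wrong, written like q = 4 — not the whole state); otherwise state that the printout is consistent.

no error

Recomputing the run from the initial state:
step 1: acc = 12
step 2: acc = -6
step 3: acc = -11
step 4: acc = -29
step 5: acc = -40
step 6: acc = -27
step 7: acc = -29
step 8: acc = -47
step 9: acc = -28
step 10: acc = -19
step 11: acc = -29
step 12: acc = -28
This matches the printout at every step.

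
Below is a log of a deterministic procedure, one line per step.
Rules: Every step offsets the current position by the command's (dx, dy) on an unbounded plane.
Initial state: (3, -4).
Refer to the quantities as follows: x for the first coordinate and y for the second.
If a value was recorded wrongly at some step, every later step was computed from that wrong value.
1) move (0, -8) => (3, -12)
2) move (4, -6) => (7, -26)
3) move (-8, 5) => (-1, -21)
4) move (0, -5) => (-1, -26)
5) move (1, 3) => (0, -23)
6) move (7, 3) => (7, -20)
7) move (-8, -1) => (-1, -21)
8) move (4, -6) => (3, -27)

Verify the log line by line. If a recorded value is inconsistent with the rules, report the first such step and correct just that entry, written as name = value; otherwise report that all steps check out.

step 2, y = -18

Recomputing the run from the initial state:
step 1: x = 3, y = -12
step 2: x = 7, y = -18
step 3: x = -1, y = -13
step 4: x = -1, y = -18
step 5: x = 0, y = -15
step 6: x = 7, y = -12
step 7: x = -1, y = -13
step 8: x = 3, y = -19
The first disagreement with the log is at step 2, where the value should be y = -18.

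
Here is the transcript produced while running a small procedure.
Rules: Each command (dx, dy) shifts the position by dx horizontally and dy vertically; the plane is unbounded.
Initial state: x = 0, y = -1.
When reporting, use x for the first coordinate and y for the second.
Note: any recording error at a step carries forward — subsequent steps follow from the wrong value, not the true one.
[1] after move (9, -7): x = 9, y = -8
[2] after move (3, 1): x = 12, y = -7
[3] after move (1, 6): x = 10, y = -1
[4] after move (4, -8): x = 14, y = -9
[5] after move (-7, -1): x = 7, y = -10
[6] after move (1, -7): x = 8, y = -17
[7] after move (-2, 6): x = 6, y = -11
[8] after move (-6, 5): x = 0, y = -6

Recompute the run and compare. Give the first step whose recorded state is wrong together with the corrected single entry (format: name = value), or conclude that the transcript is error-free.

1. x = 0 + (9) = 9, y = -1 + (-7) = -8 (consistent with the transcript)
2. x = 9 + (3) = 12, y = -8 + (1) = -7 (no discrepancy)
3. x = 12 + (1) = 13, y = -7 + (6) = -1 (the entry is off here)
That makes step 3 the first incorrect line — x = 13 is what it should show.

step 3, x = 13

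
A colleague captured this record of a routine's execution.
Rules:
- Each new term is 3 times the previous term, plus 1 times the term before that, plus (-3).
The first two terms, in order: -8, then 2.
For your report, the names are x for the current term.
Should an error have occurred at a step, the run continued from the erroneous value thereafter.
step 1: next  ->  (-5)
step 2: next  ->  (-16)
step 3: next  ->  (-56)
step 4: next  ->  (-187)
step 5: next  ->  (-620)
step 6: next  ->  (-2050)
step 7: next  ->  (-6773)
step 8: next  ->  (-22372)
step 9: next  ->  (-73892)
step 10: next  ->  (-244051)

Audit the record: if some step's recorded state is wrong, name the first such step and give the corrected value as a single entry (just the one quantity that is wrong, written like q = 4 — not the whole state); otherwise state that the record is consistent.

no error

step 1: x = 3*(2) + (1)*(-8) + (-3) = -5 -> consistent with the record
step 2: x = 3*(-5) + (1)*(2) + (-3) = -16 -> exactly as logged
step 3: x = 3*(-16) + (1)*(-5) + (-3) = -56 -> exactly as logged
step 4: x = 3*(-56) + (1)*(-16) + (-3) = -187 -> checks out
step 5: x = 3*(-187) + (1)*(-56) + (-3) = -620 -> confirmed correct
step 6: x = 3*(-620) + (1)*(-187) + (-3) = -2050 -> verified
step 7: x = 3*(-2050) + (1)*(-620) + (-3) = -6773 -> same as recorded
step 8: x = 3*(-6773) + (1)*(-2050) + (-3) = -22372 -> consistent with the record
step 9: x = 3*(-22372) + (1)*(-6773) + (-3) = -73892 -> agrees with the record
step 10: x = 3*(-73892) + (1)*(-22372) + (-3) = -244051 -> no discrepancy
All entries verified; no error found.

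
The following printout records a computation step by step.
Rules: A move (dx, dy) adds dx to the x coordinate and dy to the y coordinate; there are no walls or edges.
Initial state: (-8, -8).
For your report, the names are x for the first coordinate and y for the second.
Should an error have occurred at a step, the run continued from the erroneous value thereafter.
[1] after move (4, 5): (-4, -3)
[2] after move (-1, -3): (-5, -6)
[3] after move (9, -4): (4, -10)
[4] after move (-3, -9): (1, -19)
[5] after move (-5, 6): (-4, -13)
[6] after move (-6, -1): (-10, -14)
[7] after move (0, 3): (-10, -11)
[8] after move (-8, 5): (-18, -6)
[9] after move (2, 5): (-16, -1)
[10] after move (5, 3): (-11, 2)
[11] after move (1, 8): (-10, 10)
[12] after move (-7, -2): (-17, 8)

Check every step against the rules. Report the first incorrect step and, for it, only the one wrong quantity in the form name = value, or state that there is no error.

step 1: x = -8 + (4) = -4, y = -8 + (5) = -3 -> checks out
step 2: x = -4 + (-1) = -5, y = -3 + (-3) = -6 -> exactly as logged
step 3: x = -5 + (9) = 4, y = -6 + (-4) = -10 -> checks out
step 4: x = 4 + (-3) = 1, y = -10 + (-9) = -19 -> matches
step 5: x = 1 + (-5) = -4, y = -19 + (6) = -13 -> confirmed correct
step 6: x = -4 + (-6) = -10, y = -13 + (-1) = -14 -> verified
step 7: x = -10 + (0) = -10, y = -14 + (3) = -11 -> same as recorded
step 8: x = -10 + (-8) = -18, y = -11 + (5) = -6 -> consistent with the printout
step 9: x = -18 + (2) = -16, y = -6 + (5) = -1 -> in agreement
step 10: x = -16 + (5) = -11, y = -1 + (3) = 2 -> exactly as logged
step 11: x = -11 + (1) = -10, y = 2 + (8) = 10 -> verified
step 12: x = -10 + (-7) = -17, y = 10 + (-2) = 8 -> no discrepancy
No step deviates from the rules.

no error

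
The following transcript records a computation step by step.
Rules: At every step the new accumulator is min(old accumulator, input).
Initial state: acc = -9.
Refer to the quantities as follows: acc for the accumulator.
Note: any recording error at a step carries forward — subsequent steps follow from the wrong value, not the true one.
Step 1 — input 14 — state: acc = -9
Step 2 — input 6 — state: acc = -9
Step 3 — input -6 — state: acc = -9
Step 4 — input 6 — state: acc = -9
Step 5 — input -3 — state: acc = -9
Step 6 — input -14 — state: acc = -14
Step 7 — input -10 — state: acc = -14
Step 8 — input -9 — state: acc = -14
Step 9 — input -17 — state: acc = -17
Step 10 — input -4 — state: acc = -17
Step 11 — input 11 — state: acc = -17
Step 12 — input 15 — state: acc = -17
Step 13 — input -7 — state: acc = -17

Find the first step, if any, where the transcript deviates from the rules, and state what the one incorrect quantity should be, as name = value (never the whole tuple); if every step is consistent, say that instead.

no error

1. acc = min(-9, 14) = -9 (no discrepancy)
2. acc = min(-9, 6) = -9 (checks out)
3. acc = min(-9, -6) = -9 (agrees with the transcript)
4. acc = min(-9, 6) = -9 (confirmed correct)
5. acc = min(-9, -3) = -9 (verified)
6. acc = min(-9, -14) = -14 (same as recorded)
7. acc = min(-14, -10) = -14 (matches)
8. acc = min(-14, -9) = -14 (matches)
9. acc = min(-14, -17) = -17 (exactly as logged)
10. acc = min(-17, -4) = -17 (exactly as logged)
11. acc = min(-17, 11) = -17 (confirmed correct)
12. acc = min(-17, 15) = -17 (verified)
13. acc = min(-17, -7) = -17 (no discrepancy)
No step deviates from the rules.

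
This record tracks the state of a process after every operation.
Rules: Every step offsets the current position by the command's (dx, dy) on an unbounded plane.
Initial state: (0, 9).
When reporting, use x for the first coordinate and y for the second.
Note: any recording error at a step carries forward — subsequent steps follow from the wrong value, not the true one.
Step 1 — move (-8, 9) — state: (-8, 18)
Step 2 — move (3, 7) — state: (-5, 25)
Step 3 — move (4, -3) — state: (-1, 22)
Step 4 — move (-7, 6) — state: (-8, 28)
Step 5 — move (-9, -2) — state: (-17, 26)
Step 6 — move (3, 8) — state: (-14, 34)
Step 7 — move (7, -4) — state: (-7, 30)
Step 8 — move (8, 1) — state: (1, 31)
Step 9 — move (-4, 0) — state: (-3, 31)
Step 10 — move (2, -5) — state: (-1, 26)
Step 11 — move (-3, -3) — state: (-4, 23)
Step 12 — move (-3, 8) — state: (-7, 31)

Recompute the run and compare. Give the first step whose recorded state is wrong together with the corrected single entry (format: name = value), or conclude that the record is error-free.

no error

step 1: x = 0 + (-8) = -8, y = 9 + (9) = 18 -> consistent with the record
step 2: x = -8 + (3) = -5, y = 18 + (7) = 25 -> consistent with the record
step 3: x = -5 + (4) = -1, y = 25 + (-3) = 22 -> verified
step 4: x = -1 + (-7) = -8, y = 22 + (6) = 28 -> verified
step 5: x = -8 + (-9) = -17, y = 28 + (-2) = 26 -> matches
step 6: x = -17 + (3) = -14, y = 26 + (8) = 34 -> confirmed correct
step 7: x = -14 + (7) = -7, y = 34 + (-4) = 30 -> verified
step 8: x = -7 + (8) = 1, y = 30 + (1) = 31 -> verified
step 9: x = 1 + (-4) = -3, y = 31 + (0) = 31 -> checks out
step 10: x = -3 + (2) = -1, y = 31 + (-5) = 26 -> in agreement
step 11: x = -1 + (-3) = -4, y = 26 + (-3) = 23 -> agrees with the record
step 12: x = -4 + (-3) = -7, y = 23 + (8) = 31 -> in agreement
The whole run recomputes cleanly — no discrepancies.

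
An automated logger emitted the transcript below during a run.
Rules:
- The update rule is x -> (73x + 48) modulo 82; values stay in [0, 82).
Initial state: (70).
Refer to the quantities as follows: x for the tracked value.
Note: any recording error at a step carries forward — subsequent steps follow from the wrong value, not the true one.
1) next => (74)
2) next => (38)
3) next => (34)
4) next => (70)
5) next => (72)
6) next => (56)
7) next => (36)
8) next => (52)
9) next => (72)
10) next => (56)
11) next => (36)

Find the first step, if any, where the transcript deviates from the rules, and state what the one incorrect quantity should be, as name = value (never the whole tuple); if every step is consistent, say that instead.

Recomputing the run from the initial state:
step 1: x = 74
step 2: x = 38
step 3: x = 34
step 4: x = 70
step 5: x = 74
step 6: x = 38
step 7: x = 34
step 8: x = 70
step 9: x = 74
step 10: x = 38
step 11: x = 34
The first disagreement with the transcript is at step 5, where the value should be x = 74.

step 5, x = 74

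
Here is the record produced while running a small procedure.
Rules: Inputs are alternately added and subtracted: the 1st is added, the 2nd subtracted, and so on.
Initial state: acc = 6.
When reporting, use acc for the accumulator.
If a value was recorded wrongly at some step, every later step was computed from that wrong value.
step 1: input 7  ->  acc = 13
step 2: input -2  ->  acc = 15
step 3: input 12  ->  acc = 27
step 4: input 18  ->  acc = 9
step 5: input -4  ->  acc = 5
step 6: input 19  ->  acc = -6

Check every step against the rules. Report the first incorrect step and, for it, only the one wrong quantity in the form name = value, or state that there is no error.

step 6, acc = -14

1. acc = 6 + 7 = 13 (same as recorded)
2. acc = 13 - -2 = 15 (agrees with the record)
3. acc = 15 + 12 = 27 (in agreement)
4. acc = 27 - 18 = 9 (consistent with the record)
5. acc = 9 + -4 = 5 (confirmed correct)
6. acc = 5 - 19 = -14 (the recorded entry deviates here)
Conclusion: step 6 carries the first error; the entry should be acc = -14.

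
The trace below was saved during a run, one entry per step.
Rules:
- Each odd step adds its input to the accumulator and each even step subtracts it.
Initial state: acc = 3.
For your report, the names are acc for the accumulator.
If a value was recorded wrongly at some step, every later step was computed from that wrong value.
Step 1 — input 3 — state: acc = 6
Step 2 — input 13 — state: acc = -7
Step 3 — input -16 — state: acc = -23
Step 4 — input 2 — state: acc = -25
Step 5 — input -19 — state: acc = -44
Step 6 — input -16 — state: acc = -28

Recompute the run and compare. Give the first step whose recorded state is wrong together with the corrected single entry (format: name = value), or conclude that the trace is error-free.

Recomputing the run from the initial state:
step 1: acc = 6
step 2: acc = -7
step 3: acc = -23
step 4: acc = -25
step 5: acc = -44
step 6: acc = -28
This matches the trace at every step.

no error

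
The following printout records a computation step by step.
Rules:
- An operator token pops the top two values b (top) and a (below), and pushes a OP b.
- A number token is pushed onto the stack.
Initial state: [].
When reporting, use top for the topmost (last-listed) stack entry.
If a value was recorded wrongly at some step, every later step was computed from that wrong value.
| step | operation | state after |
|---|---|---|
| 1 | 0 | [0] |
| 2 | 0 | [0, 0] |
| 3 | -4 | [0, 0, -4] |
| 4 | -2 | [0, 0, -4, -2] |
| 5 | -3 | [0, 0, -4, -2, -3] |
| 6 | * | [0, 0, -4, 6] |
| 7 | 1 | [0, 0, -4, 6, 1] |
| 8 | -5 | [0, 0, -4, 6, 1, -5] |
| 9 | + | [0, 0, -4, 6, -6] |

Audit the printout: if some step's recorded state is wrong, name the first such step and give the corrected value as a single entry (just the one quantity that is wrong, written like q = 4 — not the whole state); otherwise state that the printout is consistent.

step 9, top = -4

Recomputing the run from the initial state:
step 1: [0]
step 2: [0, 0]
step 3: [0, 0, -4]
step 4: [0, 0, -4, -2]
step 5: [0, 0, -4, -2, -3]
step 6: [0, 0, -4, 6]
step 7: [0, 0, -4, 6, 1]
step 8: [0, 0, -4, 6, 1, -5]
step 9: [0, 0, -4, 6, -4]
The first disagreement with the printout is at step 9, where the value should be top = -4.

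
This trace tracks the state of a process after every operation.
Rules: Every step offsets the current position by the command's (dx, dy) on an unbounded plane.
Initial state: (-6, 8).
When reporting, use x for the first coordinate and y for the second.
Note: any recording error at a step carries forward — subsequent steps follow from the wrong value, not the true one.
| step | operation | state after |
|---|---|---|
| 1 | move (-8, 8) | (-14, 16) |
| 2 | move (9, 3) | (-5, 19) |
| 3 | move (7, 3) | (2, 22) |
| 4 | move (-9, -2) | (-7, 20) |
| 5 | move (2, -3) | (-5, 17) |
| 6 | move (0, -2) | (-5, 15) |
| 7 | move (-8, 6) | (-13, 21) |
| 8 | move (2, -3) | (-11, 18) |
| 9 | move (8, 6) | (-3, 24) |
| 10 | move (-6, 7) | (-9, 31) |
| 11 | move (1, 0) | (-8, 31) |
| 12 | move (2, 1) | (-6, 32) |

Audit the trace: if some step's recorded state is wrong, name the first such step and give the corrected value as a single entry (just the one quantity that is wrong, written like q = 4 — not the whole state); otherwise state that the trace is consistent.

step 1: x = -6 + (-8) = -14, y = 8 + (8) = 16 -> matches
step 2: x = -14 + (9) = -5, y = 16 + (3) = 19 -> exactly as logged
step 3: x = -5 + (7) = 2, y = 19 + (3) = 22 -> same as recorded
step 4: x = 2 + (-9) = -7, y = 22 + (-2) = 20 -> exactly as logged
step 5: x = -7 + (2) = -5, y = 20 + (-3) = 17 -> no discrepancy
step 6: x = -5 + (0) = -5, y = 17 + (-2) = 15 -> no discrepancy
step 7: x = -5 + (-8) = -13, y = 15 + (6) = 21 -> checks out
step 8: x = -13 + (2) = -11, y = 21 + (-3) = 18 -> agrees with the trace
step 9: x = -11 + (8) = -3, y = 18 + (6) = 24 -> consistent with the trace
step 10: x = -3 + (-6) = -9, y = 24 + (7) = 31 -> verified
step 11: x = -9 + (1) = -8, y = 31 + (0) = 31 -> matches
step 12: x = -8 + (2) = -6, y = 31 + (1) = 32 -> consistent with the trace
All entries verified; no error found.

no error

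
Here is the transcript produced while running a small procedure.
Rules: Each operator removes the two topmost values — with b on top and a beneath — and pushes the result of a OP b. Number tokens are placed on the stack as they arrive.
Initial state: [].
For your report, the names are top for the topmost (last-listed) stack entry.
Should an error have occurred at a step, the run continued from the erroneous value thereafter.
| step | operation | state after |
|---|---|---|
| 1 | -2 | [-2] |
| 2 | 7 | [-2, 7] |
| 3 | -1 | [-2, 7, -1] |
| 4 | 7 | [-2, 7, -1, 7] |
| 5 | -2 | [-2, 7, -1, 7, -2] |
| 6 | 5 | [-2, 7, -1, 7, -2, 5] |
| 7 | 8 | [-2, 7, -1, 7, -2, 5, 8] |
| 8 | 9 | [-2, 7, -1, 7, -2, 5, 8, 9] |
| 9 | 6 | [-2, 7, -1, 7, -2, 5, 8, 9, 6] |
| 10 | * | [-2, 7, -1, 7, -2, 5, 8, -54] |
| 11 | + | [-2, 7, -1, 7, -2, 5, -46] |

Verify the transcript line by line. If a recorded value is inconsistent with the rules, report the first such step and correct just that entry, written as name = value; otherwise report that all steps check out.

step 10, top = 54

Step 1: push -2: top = -2 — no discrepancy.
Step 2: push 7: top = 7 — confirmed correct.
Step 3: push -1: top = -1 — checks out.
Step 4: push 7: top = 7 — checks out.
Step 5: push -2: top = -2 — exactly as logged.
Step 6: push 5: top = 5 — exactly as logged.
Step 7: push 8: top = 8 — confirmed correct.
Step 8: push 9: top = 9 — consistent with the transcript.
Step 9: push 6: top = 6 — in agreement.
Step 10: 9 * 6 = 54 — the transcript disagrees here.
Conclusion: step 10 carries the first error; the entry should be top = 54.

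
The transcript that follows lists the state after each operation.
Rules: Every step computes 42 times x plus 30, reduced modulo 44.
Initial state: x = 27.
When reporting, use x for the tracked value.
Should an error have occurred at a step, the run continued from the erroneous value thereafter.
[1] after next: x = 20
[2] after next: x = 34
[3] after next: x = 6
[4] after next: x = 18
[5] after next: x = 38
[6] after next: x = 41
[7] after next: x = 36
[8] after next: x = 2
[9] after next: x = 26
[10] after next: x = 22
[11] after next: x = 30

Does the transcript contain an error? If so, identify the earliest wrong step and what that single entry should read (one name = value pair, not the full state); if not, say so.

step 6, x = 42

1. x = (42*27 + 30) mod 44 = 20 (same as recorded)
2. x = (42*20 + 30) mod 44 = 34 (verified)
3. x = (42*34 + 30) mod 44 = 6 (in agreement)
4. x = (42*6 + 30) mod 44 = 18 (confirmed correct)
5. x = (42*18 + 30) mod 44 = 38 (verified)
6. x = (42*38 + 30) mod 44 = 42 (the entry is off here)
So the first discrepancy is step 6, where the right value is x = 42.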